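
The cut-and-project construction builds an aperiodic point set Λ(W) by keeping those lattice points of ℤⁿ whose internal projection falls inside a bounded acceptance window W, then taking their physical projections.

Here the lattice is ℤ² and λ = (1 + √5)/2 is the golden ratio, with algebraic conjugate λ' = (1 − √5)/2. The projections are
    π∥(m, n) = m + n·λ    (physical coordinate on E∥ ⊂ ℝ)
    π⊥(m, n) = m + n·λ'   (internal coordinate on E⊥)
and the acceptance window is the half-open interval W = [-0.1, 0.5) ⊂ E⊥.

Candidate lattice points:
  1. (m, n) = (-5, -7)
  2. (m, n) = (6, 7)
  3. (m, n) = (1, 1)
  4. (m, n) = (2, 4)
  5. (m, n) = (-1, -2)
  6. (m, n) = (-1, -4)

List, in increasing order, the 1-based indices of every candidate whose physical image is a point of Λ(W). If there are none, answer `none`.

Compute λ' = (1−√5)/2 = -0.61803, so π⊥(m,n) = m -0.61803·n.
#1 (-5,-7): internal coord -5 + (-7)·λ' = -0.67376; -0.67376 ∉ [-0.1, 0.5) → out
#2 (6,7): internal coord 6 + (7)·λ' = +1.67376; +1.67376 ∉ [-0.1, 0.5) → out
#3 (1,1): internal coord 1 + (1)·λ' = +0.38197; +0.38197 ∈ [-0.1, 0.5) → IN Λ
#4 (2,4): internal coord 2 + (4)·λ' = -0.47214; -0.47214 ∉ [-0.1, 0.5) → out
#5 (-1,-2): internal coord -1 + (-2)·λ' = +0.23607; +0.23607 ∈ [-0.1, 0.5) → IN Λ
#6 (-1,-4): internal coord -1 + (-4)·λ' = +1.47214; +1.47214 ∉ [-0.1, 0.5) → out

3, 5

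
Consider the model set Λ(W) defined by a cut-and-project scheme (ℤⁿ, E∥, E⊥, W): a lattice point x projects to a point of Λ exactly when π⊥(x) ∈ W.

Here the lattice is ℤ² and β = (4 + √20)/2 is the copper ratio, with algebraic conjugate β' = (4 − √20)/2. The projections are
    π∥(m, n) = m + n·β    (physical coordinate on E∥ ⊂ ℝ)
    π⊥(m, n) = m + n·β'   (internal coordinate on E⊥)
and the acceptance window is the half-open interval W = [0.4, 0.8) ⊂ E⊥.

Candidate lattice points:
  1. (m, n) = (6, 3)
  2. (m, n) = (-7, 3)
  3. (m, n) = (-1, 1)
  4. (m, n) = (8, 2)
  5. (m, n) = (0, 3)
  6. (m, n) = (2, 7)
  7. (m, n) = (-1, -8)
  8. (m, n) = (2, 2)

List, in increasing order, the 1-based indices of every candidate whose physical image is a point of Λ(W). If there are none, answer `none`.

none

Numerically β ≈ 4.236068 and β' = −1/β ≈ -0.236068.
#1 (6,3): internal coord 6 + (3)·β' = +5.291796; +5.291796 ∉ [0.4, 0.8) → out
#2 (-7,3): internal coord -7 + (3)·β' = -7.708204; -7.708204 ∉ [0.4, 0.8) → out
#3 (-1,1): internal coord -1 + (1)·β' = -1.236068; -1.236068 ∉ [0.4, 0.8) → out
#4 (8,2): internal coord 8 + (2)·β' = +7.527864; +7.527864 ∉ [0.4, 0.8) → out
#5 (0,3): internal coord 0 + (3)·β' = -0.708204; -0.708204 ∉ [0.4, 0.8) → out
#6 (2,7): internal coord 2 + (7)·β' = +0.347524; +0.347524 ∉ [0.4, 0.8) → out
#7 (-1,-8): internal coord -1 + (-8)·β' = +0.888544; +0.888544 ∉ [0.4, 0.8) → out
#8 (2,2): internal coord 2 + (2)·β' = +1.527864; +1.527864 ∉ [0.4, 0.8) → out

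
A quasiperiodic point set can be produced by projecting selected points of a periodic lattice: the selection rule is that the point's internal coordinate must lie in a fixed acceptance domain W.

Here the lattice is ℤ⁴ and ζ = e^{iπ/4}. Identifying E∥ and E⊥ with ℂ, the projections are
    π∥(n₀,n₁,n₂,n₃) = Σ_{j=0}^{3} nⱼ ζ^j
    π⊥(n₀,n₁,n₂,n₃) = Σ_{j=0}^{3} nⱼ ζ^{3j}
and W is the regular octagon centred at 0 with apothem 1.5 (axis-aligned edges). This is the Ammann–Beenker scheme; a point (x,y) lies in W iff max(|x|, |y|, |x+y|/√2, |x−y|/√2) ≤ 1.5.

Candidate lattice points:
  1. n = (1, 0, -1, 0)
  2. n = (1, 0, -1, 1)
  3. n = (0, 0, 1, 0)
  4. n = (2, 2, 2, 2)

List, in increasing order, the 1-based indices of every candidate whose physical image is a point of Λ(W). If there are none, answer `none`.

Internal map: ζ^{3j} for j=0..3 gives (1,0), (−√2/2,√2/2), (0,−1), (√2/2,√2/2).
candidate 1: n = (1, 0, -1, 0) → π⊥ ≈ (+1.0000, +1.0000); max(|x|,|y|,|x±y|/√2) = 1.4142 ≤ 1.5 ⇒ ∈ W
candidate 2: n = (1, 0, -1, 1) → π⊥ ≈ (+1.7071, +1.7071); max(|x|,|y|,|x±y|/√2) = 2.4142 > 1.5 ⇒ ∉ W
candidate 3: n = (0, 0, 1, 0) → π⊥ ≈ (+0.0000, -1.0000); max(|x|,|y|,|x±y|/√2) = 1.0000 ≤ 1.5 ⇒ ∈ W
candidate 4: n = (2, 2, 2, 2) → π⊥ ≈ (+2.0000, +0.8284); max(|x|,|y|,|x±y|/√2) = 2.0000 > 1.5 ⇒ ∉ W

1, 3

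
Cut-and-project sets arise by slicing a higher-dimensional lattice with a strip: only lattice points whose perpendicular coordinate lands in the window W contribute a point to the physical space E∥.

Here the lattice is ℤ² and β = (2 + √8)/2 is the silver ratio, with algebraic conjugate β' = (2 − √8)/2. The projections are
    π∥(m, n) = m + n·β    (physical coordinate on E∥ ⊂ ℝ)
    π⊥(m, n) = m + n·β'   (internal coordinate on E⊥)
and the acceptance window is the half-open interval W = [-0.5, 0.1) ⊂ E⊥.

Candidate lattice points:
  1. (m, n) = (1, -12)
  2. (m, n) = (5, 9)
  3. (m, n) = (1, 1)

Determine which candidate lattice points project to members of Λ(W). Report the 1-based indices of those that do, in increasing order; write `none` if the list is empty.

none

Numerically β ≈ 2.4142 and β' = −1/β ≈ -0.4142.
candidate 1: (m,n)=(1,-12) → π∥ = 1-12·β ≈ -27.9706, π⊥ = 1-12·β' ≈ 5.9706 ∉ [-0.5, 0.1) ⇒ out
candidate 2: (m,n)=(5,9) → π∥ = 5+9·β ≈ 26.7279, π⊥ = 5+9·β' ≈ 1.2721 ∉ [-0.5, 0.1) ⇒ out
candidate 3: (m,n)=(1,1) → π∥ = 1+1·β ≈ 3.4142, π⊥ = 1+1·β' ≈ 0.5858 ∉ [-0.5, 0.1) ⇒ out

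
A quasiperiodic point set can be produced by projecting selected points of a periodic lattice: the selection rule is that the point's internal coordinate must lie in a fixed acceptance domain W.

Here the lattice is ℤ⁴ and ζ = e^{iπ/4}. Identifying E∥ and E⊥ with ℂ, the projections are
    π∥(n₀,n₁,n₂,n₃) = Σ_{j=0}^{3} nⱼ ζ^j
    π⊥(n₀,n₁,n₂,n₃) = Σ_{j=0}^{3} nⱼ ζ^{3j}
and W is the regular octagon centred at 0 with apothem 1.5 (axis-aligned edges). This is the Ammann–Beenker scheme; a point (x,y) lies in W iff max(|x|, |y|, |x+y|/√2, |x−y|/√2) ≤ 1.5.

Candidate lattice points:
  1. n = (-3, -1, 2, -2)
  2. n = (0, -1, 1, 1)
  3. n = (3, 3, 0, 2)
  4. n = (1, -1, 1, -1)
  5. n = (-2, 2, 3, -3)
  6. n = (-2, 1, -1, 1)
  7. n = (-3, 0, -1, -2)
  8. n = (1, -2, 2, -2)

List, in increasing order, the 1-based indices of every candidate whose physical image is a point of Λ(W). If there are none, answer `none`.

none

With ζ = e^{iπ/4} the internal vectors are ζ^0,ζ^3,ζ^6,ζ^9.
#1 (-3, -1, 2, -2): internal (-3.707107, -4.121320); octagon support 5.535534 vs apothem 1.5 → ∉ W
#2 (0, -1, 1, 1): internal (1.414214, -1.000000); octagon support 1.707107 vs apothem 1.5 → ∉ W
#3 (3, 3, 0, 2): internal (2.292893, 3.535534); octagon support 4.121320 vs apothem 1.5 → ∉ W
#4 (1, -1, 1, -1): internal (1.000000, -2.414214); octagon support 2.414214 vs apothem 1.5 → ∉ W
#5 (-2, 2, 3, -3): internal (-5.535534, -3.707107); octagon support 6.535534 vs apothem 1.5 → ∉ W
#6 (-2, 1, -1, 1): internal (-2.000000, 2.414214); octagon support 3.121320 vs apothem 1.5 → ∉ W
#7 (-3, 0, -1, -2): internal (-4.414214, -0.414214); octagon support 4.414214 vs apothem 1.5 → ∉ W
#8 (1, -2, 2, -2): internal (1.000000, -4.828427); octagon support 4.828427 vs apothem 1.5 → ∉ W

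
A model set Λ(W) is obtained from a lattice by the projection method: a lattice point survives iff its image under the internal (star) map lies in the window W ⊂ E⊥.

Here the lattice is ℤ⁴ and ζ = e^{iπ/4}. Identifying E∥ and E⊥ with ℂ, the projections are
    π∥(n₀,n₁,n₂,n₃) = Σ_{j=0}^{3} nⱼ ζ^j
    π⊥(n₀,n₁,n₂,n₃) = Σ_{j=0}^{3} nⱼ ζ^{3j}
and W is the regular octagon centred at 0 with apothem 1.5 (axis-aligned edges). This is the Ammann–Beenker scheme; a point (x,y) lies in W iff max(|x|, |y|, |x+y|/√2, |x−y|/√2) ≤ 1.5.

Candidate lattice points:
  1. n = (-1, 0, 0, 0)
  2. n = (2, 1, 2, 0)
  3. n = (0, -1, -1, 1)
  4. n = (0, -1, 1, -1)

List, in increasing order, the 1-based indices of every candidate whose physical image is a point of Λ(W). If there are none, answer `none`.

Internal map: ζ^{3j} for j=0..3 gives (1,0), (−√2/2,√2/2), (0,−1), (√2/2,√2/2).
#1 (-1, 0, 0, 0): internal (-1.0000, 0.0000); octagon support 1.0000 vs apothem 1.5 → ∈ W
#2 (2, 1, 2, 0): internal (1.2929, -1.2929); octagon support 1.8284 vs apothem 1.5 → ∉ W
#3 (0, -1, -1, 1): internal (1.4142, 1.0000); octagon support 1.7071 vs apothem 1.5 → ∉ W
#4 (0, -1, 1, -1): internal (0.0000, -2.4142); octagon support 2.4142 vs apothem 1.5 → ∉ W

1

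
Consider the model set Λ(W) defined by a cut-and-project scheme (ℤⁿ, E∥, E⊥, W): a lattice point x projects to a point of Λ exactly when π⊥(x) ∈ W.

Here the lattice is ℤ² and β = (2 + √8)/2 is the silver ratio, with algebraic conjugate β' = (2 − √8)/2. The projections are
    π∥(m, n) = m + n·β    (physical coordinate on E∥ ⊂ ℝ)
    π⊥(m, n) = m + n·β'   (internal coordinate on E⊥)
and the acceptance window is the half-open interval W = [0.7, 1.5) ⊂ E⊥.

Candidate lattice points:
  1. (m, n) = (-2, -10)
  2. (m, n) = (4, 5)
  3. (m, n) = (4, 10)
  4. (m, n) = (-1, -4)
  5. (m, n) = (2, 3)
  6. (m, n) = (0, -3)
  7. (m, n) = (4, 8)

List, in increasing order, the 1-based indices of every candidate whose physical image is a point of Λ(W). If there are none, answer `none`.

5, 6

β' = (2−√8)/2 ≈ -0.41421.
candidate 1: (m,n)=(-2,-10) → π∥ = -2-10·β ≈ -26.14214, π⊥ = -2-10·β' ≈ 2.14214 ∉ [0.7, 1.5) ⇒ out
candidate 2: (m,n)=(4,5) → π∥ = 4+5·β ≈ 16.07107, π⊥ = 4+5·β' ≈ 1.92893 ∉ [0.7, 1.5) ⇒ out
candidate 3: (m,n)=(4,10) → π∥ = 4+10·β ≈ 28.14214, π⊥ = 4+10·β' ≈ -0.14214 ∉ [0.7, 1.5) ⇒ out
candidate 4: (m,n)=(-1,-4) → π∥ = -1-4·β ≈ -10.65685, π⊥ = -1-4·β' ≈ 0.65685 ∉ [0.7, 1.5) ⇒ out
candidate 5: (m,n)=(2,3) → π∥ = 2+3·β ≈ 9.24264, π⊥ = 2+3·β' ≈ 0.75736 ∈ [0.7, 1.5) ⇒ IN Λ
candidate 6: (m,n)=(0,-3) → π∥ = 0-3·β ≈ -7.24264, π⊥ = 0-3·β' ≈ 1.24264 ∈ [0.7, 1.5) ⇒ IN Λ
candidate 7: (m,n)=(4,8) → π∥ = 4+8·β ≈ 23.31371, π⊥ = 4+8·β' ≈ 0.68629 ∉ [0.7, 1.5) ⇒ out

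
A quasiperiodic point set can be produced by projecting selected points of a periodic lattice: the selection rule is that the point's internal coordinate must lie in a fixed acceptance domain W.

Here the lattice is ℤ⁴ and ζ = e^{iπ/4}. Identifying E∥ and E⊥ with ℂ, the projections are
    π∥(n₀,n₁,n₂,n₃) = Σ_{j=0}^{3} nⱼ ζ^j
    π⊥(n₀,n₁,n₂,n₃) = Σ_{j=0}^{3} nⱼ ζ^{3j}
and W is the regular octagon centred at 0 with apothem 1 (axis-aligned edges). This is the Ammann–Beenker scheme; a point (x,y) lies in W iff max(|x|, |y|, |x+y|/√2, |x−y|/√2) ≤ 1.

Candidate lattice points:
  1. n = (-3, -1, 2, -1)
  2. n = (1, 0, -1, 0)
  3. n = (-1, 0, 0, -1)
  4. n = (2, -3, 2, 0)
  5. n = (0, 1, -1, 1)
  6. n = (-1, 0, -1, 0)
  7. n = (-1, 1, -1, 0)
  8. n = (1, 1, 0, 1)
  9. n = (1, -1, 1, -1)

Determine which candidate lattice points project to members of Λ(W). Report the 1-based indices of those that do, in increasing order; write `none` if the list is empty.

With ζ = e^{iπ/4} the internal vectors are ζ^0,ζ^3,ζ^6,ζ^9.
#1 (-3, -1, 2, -1): internal (-3.000000, -3.414214); octagon support 4.535534 vs apothem 1 → ∉ W
#2 (1, 0, -1, 0): internal (1.000000, 1.000000); octagon support 1.414214 vs apothem 1 → ∉ W
#3 (-1, 0, 0, -1): internal (-1.707107, -0.707107); octagon support 1.707107 vs apothem 1 → ∉ W
#4 (2, -3, 2, 0): internal (4.121320, -4.121320); octagon support 5.828427 vs apothem 1 → ∉ W
#5 (0, 1, -1, 1): internal (0.000000, 2.414214); octagon support 2.414214 vs apothem 1 → ∉ W
#6 (-1, 0, -1, 0): internal (-1.000000, 1.000000); octagon support 1.414214 vs apothem 1 → ∉ W
#7 (-1, 1, -1, 0): internal (-1.707107, 1.707107); octagon support 2.414214 vs apothem 1 → ∉ W
#8 (1, 1, 0, 1): internal (1.000000, 1.414214); octagon support 1.707107 vs apothem 1 → ∉ W
#9 (1, -1, 1, -1): internal (1.000000, -2.414214); octagon support 2.414214 vs apothem 1 → ∉ W

none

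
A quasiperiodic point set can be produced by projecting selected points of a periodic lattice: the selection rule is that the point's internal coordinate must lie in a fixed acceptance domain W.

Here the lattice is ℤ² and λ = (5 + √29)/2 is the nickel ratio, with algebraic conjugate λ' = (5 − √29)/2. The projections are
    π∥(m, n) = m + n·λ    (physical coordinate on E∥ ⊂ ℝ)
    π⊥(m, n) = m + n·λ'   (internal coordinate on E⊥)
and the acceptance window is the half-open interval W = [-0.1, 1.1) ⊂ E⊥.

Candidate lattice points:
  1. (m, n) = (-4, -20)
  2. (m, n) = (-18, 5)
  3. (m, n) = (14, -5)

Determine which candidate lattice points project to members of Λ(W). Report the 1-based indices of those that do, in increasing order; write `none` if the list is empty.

Compute λ' = (5−√29)/2 = -0.192582, so π⊥(m,n) = m -0.192582·n.
[1] lift (-4,-20): star map gives -0.148352; window check -0.1 ≤ -0.148352 < 1.1 is false → out
[2] lift (-18,5): star map gives -18.962912; window check -0.1 ≤ -18.962912 < 1.1 is false → out
[3] lift (14,-5): star map gives 14.962912; window check -0.1 ≤ 14.962912 < 1.1 is false → out

none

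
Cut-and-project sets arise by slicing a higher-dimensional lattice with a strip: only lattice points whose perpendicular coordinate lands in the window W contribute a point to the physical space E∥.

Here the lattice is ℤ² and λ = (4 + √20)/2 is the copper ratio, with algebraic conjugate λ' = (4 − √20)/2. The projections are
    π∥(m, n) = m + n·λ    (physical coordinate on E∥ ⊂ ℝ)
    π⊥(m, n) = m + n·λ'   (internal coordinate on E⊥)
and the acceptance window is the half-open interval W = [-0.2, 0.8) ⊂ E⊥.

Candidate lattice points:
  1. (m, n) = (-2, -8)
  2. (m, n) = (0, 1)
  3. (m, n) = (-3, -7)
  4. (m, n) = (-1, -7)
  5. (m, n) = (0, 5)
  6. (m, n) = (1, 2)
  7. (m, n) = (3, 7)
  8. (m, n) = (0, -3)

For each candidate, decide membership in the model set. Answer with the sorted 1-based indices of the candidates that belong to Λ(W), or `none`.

1, 4, 6, 8

λ' = (4−√20)/2 ≈ -0.23607.
[1] lift (-2,-8): star map gives -0.11146; window check -0.2 ≤ -0.11146 < 0.8 is true → IN Λ
[2] lift (0,1): star map gives -0.23607; window check -0.2 ≤ -0.23607 < 0.8 is false → out
[3] lift (-3,-7): star map gives -1.34752; window check -0.2 ≤ -1.34752 < 0.8 is false → out
[4] lift (-1,-7): star map gives 0.65248; window check -0.2 ≤ 0.65248 < 0.8 is true → IN Λ
[5] lift (0,5): star map gives -1.18034; window check -0.2 ≤ -1.18034 < 0.8 is false → out
[6] lift (1,2): star map gives 0.52786; window check -0.2 ≤ 0.52786 < 0.8 is true → IN Λ
[7] lift (3,7): star map gives 1.34752; window check -0.2 ≤ 1.34752 < 0.8 is false → out
[8] lift (0,-3): star map gives 0.70820; window check -0.2 ≤ 0.70820 < 0.8 is true → IN Λ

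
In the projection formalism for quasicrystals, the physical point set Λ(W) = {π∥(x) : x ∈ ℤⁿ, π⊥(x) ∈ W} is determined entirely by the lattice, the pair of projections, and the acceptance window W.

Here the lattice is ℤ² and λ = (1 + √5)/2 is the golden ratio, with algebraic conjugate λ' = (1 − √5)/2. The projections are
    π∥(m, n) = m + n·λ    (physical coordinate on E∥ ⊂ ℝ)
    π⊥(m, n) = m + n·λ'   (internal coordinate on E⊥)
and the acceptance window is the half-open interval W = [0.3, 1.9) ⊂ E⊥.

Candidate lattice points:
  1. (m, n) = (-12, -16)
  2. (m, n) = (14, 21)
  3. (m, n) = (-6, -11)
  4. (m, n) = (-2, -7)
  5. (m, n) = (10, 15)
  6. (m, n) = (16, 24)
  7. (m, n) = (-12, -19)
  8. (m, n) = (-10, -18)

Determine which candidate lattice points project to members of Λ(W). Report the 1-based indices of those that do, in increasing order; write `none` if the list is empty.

Numerically λ ≈ 1.618034 and λ' = −1/λ ≈ -0.618034.
[1] lift (-12,-16): star map gives -2.111456; window check 0.3 ≤ -2.111456 < 1.9 is false → out
[2] lift (14,21): star map gives 1.021286; window check 0.3 ≤ 1.021286 < 1.9 is true → IN Λ
[3] lift (-6,-11): star map gives 0.798374; window check 0.3 ≤ 0.798374 < 1.9 is true → IN Λ
[4] lift (-2,-7): star map gives 2.326238; window check 0.3 ≤ 2.326238 < 1.9 is false → out
[5] lift (10,15): star map gives 0.729490; window check 0.3 ≤ 0.729490 < 1.9 is true → IN Λ
[6] lift (16,24): star map gives 1.167184; window check 0.3 ≤ 1.167184 < 1.9 is true → IN Λ
[7] lift (-12,-19): star map gives -0.257354; window check 0.3 ≤ -0.257354 < 1.9 is false → out
[8] lift (-10,-18): star map gives 1.124612; window check 0.3 ≤ 1.124612 < 1.9 is true → IN Λ

2, 3, 5, 6, 8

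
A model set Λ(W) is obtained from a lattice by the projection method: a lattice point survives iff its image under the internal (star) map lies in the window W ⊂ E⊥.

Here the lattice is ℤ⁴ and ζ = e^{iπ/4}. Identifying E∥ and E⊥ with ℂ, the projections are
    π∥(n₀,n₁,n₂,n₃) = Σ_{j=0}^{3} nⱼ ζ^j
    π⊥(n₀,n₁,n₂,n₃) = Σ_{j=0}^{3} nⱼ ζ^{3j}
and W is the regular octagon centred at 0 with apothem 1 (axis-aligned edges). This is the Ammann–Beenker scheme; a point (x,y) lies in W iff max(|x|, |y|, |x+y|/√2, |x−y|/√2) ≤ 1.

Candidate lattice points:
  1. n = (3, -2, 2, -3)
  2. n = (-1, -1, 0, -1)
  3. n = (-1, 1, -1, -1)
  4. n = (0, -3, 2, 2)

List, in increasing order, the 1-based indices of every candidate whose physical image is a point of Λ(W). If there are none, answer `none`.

π⊥(n) = n₀ + n₁ζ³ + n₂ζ⁶ + n₃ζ⁹ where ζ = e^{iπ/4}.
#1 (3, -2, 2, -3): internal (2.292893, -5.535534); octagon support 5.535534 vs apothem 1 → ∉ W
#2 (-1, -1, 0, -1): internal (-1.000000, -1.414214); octagon support 1.707107 vs apothem 1 → ∉ W
#3 (-1, 1, -1, -1): internal (-2.414214, 1.000000); octagon support 2.414214 vs apothem 1 → ∉ W
#4 (0, -3, 2, 2): internal (3.535534, -2.707107); octagon support 4.414214 vs apothem 1 → ∉ W

none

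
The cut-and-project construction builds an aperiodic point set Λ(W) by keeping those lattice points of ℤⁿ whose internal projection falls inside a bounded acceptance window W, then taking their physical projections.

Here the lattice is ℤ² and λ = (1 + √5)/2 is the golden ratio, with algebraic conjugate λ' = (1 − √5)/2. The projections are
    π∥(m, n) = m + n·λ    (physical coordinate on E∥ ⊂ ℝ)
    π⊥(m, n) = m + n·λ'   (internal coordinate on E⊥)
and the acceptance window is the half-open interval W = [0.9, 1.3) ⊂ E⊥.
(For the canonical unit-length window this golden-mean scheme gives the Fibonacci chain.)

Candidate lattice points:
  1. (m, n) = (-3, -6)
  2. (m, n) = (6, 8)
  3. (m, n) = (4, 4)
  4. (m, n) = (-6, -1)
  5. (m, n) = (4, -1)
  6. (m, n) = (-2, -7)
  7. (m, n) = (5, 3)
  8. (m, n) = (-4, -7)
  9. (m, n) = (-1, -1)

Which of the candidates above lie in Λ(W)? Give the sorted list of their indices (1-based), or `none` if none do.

2

Compute λ' = (1−√5)/2 = -0.61803, so π⊥(m,n) = m -0.61803·n.
[1] lift (-3,-6): star map gives 0.70820; window check 0.9 ≤ 0.70820 < 1.3 is false → out
[2] lift (6,8): star map gives 1.05573; window check 0.9 ≤ 1.05573 < 1.3 is true → IN Λ
[3] lift (4,4): star map gives 1.52786; window check 0.9 ≤ 1.52786 < 1.3 is false → out
[4] lift (-6,-1): star map gives -5.38197; window check 0.9 ≤ -5.38197 < 1.3 is false → out
[5] lift (4,-1): star map gives 4.61803; window check 0.9 ≤ 4.61803 < 1.3 is false → out
[6] lift (-2,-7): star map gives 2.32624; window check 0.9 ≤ 2.32624 < 1.3 is false → out
[7] lift (5,3): star map gives 3.14590; window check 0.9 ≤ 3.14590 < 1.3 is false → out
[8] lift (-4,-7): star map gives 0.32624; window check 0.9 ≤ 0.32624 < 1.3 is false → out
[9] lift (-1,-1): star map gives -0.38197; window check 0.9 ≤ -0.38197 < 1.3 is false → out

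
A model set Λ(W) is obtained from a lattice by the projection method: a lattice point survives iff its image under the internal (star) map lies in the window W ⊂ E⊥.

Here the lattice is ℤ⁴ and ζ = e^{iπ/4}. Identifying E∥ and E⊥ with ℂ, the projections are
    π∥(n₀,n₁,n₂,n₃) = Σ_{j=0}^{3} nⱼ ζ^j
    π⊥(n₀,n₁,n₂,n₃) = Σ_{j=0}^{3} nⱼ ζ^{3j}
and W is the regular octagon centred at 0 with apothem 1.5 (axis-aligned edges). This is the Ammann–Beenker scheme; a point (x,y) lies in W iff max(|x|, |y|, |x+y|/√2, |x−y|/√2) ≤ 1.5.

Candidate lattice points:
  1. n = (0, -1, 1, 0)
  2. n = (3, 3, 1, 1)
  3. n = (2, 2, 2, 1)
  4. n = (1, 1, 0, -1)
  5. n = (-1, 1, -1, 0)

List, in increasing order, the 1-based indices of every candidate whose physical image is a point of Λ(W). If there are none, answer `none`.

Internal map: ζ^{3j} for j=0..3 gives (1,0), (−√2/2,√2/2), (0,−1), (√2/2,√2/2).
candidate 1: n = (0, -1, 1, 0) → π⊥ ≈ (+0.7071, -1.7071); max(|x|,|y|,|x±y|/√2) = 1.7071 > 1.5 ⇒ ∉ W
candidate 2: n = (3, 3, 1, 1) → π⊥ ≈ (+1.5858, +1.8284); max(|x|,|y|,|x±y|/√2) = 2.4142 > 1.5 ⇒ ∉ W
candidate 3: n = (2, 2, 2, 1) → π⊥ ≈ (+1.2929, +0.1213); max(|x|,|y|,|x±y|/√2) = 1.2929 ≤ 1.5 ⇒ ∈ W
candidate 4: n = (1, 1, 0, -1) → π⊥ ≈ (-0.4142, +0.0000); max(|x|,|y|,|x±y|/√2) = 0.4142 ≤ 1.5 ⇒ ∈ W
candidate 5: n = (-1, 1, -1, 0) → π⊥ ≈ (-1.7071, +1.7071); max(|x|,|y|,|x±y|/√2) = 2.4142 > 1.5 ⇒ ∉ W

3, 4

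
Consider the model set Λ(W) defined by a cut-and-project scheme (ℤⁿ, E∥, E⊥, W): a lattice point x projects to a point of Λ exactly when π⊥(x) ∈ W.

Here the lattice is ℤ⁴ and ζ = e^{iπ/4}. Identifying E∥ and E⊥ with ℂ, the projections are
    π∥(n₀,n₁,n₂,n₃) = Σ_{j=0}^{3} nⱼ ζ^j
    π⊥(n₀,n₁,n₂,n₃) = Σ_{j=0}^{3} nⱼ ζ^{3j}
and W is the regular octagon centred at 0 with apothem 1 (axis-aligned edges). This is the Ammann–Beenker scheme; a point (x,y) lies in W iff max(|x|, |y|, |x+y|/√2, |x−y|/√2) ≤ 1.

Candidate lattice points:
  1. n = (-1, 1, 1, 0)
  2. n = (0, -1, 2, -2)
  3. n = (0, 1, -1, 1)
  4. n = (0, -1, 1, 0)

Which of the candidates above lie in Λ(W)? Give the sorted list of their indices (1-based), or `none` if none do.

none

π⊥(n) = n₀ + n₁ζ³ + n₂ζ⁶ + n₃ζ⁹ where ζ = e^{iπ/4}.
candidate 1: n = (-1, 1, 1, 0) → π⊥ ≈ (-1.707107, -0.292893); max(|x|,|y|,|x±y|/√2) = 1.707107 > 1 ⇒ ∉ W
candidate 2: n = (0, -1, 2, -2) → π⊥ ≈ (-0.707107, -4.121320); max(|x|,|y|,|x±y|/√2) = 4.121320 > 1 ⇒ ∉ W
candidate 3: n = (0, 1, -1, 1) → π⊥ ≈ (+0.000000, +2.414214); max(|x|,|y|,|x±y|/√2) = 2.414214 > 1 ⇒ ∉ W
candidate 4: n = (0, -1, 1, 0) → π⊥ ≈ (+0.707107, -1.707107); max(|x|,|y|,|x±y|/√2) = 1.707107 > 1 ⇒ ∉ W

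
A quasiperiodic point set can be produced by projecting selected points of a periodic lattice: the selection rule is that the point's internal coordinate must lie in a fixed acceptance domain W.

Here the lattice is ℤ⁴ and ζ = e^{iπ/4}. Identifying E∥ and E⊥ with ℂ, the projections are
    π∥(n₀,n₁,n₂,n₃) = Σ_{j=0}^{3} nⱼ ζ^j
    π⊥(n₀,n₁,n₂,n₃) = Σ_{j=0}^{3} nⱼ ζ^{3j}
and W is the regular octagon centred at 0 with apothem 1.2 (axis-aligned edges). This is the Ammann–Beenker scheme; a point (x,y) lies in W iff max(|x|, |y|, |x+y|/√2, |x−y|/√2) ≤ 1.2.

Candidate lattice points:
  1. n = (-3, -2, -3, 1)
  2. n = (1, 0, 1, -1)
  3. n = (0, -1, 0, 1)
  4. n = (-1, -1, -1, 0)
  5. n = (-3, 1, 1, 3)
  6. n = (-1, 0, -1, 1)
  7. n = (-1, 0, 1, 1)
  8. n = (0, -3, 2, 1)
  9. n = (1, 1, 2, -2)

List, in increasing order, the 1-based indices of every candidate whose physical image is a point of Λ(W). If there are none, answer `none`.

π⊥(n) = n₀ + n₁ζ³ + n₂ζ⁶ + n₃ζ⁹ where ζ = e^{iπ/4}.
candidate 1: n = (-3, -2, -3, 1) → π⊥ ≈ (-0.878680, +2.292893); max(|x|,|y|,|x±y|/√2) = 2.292893 > 1.2 ⇒ ∉ W
candidate 2: n = (1, 0, 1, -1) → π⊥ ≈ (+0.292893, -1.707107); max(|x|,|y|,|x±y|/√2) = 1.707107 > 1.2 ⇒ ∉ W
candidate 3: n = (0, -1, 0, 1) → π⊥ ≈ (+1.414214, +0.000000); max(|x|,|y|,|x±y|/√2) = 1.414214 > 1.2 ⇒ ∉ W
candidate 4: n = (-1, -1, -1, 0) → π⊥ ≈ (-0.292893, +0.292893); max(|x|,|y|,|x±y|/√2) = 0.414214 ≤ 1.2 ⇒ ∈ W
candidate 5: n = (-3, 1, 1, 3) → π⊥ ≈ (-1.585786, +1.828427); max(|x|,|y|,|x±y|/√2) = 2.414214 > 1.2 ⇒ ∉ W
candidate 6: n = (-1, 0, -1, 1) → π⊥ ≈ (-0.292893, +1.707107); max(|x|,|y|,|x±y|/√2) = 1.707107 > 1.2 ⇒ ∉ W
candidate 7: n = (-1, 0, 1, 1) → π⊥ ≈ (-0.292893, -0.292893); max(|x|,|y|,|x±y|/√2) = 0.414214 ≤ 1.2 ⇒ ∈ W
candidate 8: n = (0, -3, 2, 1) → π⊥ ≈ (+2.828427, -3.414214); max(|x|,|y|,|x±y|/√2) = 4.414214 > 1.2 ⇒ ∉ W
candidate 9: n = (1, 1, 2, -2) → π⊥ ≈ (-1.121320, -2.707107); max(|x|,|y|,|x±y|/√2) = 2.707107 > 1.2 ⇒ ∉ W

4, 7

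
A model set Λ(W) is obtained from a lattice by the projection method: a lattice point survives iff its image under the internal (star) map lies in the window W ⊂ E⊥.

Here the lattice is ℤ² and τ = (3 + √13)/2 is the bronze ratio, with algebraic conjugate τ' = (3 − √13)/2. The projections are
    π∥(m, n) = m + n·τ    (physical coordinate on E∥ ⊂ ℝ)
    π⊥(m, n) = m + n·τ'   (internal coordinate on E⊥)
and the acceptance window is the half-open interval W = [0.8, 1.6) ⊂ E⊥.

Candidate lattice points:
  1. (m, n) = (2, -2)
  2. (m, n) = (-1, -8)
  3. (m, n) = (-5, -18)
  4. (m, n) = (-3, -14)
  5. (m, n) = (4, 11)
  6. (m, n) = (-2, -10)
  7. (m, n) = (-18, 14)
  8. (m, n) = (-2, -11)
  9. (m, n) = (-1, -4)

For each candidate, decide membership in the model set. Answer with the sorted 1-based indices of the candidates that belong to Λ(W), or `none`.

2, 4, 6, 8

Numerically τ ≈ 3.302776 and τ' = −1/τ ≈ -0.302776.
[1] lift (2,-2): star map gives 2.605551; window check 0.8 ≤ 2.605551 < 1.6 is false → out
[2] lift (-1,-8): star map gives 1.422205; window check 0.8 ≤ 1.422205 < 1.6 is true → IN Λ
[3] lift (-5,-18): star map gives 0.449961; window check 0.8 ≤ 0.449961 < 1.6 is false → out
[4] lift (-3,-14): star map gives 1.238859; window check 0.8 ≤ 1.238859 < 1.6 is true → IN Λ
[5] lift (4,11): star map gives 0.669468; window check 0.8 ≤ 0.669468 < 1.6 is false → out
[6] lift (-2,-10): star map gives 1.027756; window check 0.8 ≤ 1.027756 < 1.6 is true → IN Λ
[7] lift (-18,14): star map gives -22.238859; window check 0.8 ≤ -22.238859 < 1.6 is false → out
[8] lift (-2,-11): star map gives 1.330532; window check 0.8 ≤ 1.330532 < 1.6 is true → IN Λ
[9] lift (-1,-4): star map gives 0.211103; window check 0.8 ≤ 0.211103 < 1.6 is false → out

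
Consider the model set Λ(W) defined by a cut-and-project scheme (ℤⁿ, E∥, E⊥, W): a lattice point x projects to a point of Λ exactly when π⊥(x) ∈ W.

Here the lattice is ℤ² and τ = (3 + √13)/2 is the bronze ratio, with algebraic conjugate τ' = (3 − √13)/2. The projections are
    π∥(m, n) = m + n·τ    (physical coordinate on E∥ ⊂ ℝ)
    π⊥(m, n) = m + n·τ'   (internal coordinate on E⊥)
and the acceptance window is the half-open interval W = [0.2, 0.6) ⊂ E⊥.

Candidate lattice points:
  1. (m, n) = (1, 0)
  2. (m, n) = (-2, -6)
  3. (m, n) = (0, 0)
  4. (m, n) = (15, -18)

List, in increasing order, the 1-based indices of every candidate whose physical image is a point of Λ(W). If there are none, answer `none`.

none

τ' = (3−√13)/2 ≈ -0.302776.
candidate 1: (m,n)=(1,0) → π∥ = 1+0·τ ≈ 1.000000, π⊥ = 1+0·τ' ≈ 1.000000 ∉ [0.2, 0.6) ⇒ out
candidate 2: (m,n)=(-2,-6) → π∥ = -2-6·τ ≈ -21.816654, π⊥ = -2-6·τ' ≈ -0.183346 ∉ [0.2, 0.6) ⇒ out
candidate 3: (m,n)=(0,0) → π∥ = 0+0·τ ≈ 0.000000, π⊥ = 0+0·τ' ≈ 0.000000 ∉ [0.2, 0.6) ⇒ out
candidate 4: (m,n)=(15,-18) → π∥ = 15-18·τ ≈ -44.449961, π⊥ = 15-18·τ' ≈ 20.449961 ∉ [0.2, 0.6) ⇒ out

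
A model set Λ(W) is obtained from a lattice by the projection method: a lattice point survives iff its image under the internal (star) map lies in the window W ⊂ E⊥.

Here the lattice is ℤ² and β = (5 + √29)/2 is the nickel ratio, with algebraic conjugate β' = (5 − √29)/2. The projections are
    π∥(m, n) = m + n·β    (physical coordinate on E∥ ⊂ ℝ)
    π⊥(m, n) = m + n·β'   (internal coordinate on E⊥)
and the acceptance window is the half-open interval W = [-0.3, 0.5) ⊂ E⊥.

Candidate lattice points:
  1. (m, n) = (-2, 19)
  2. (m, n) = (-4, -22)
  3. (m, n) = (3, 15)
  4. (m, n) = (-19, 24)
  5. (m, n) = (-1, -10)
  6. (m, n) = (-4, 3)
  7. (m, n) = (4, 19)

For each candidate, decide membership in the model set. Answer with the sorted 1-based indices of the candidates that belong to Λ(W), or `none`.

2, 3, 7

Numerically β ≈ 5.192582 and β' = −1/β ≈ -0.192582.
#1 (-2,19): internal coord -2 + (19)·β' = -5.659066; -5.659066 ∉ [-0.3, 0.5) → out
#2 (-4,-22): internal coord -4 + (-22)·β' = +0.236813; +0.236813 ∈ [-0.3, 0.5) → IN Λ
#3 (3,15): internal coord 3 + (15)·β' = +0.111264; +0.111264 ∈ [-0.3, 0.5) → IN Λ
#4 (-19,24): internal coord -19 + (24)·β' = -23.621978; -23.621978 ∉ [-0.3, 0.5) → out
#5 (-1,-10): internal coord -1 + (-10)·β' = +0.925824; +0.925824 ∉ [-0.3, 0.5) → out
#6 (-4,3): internal coord -4 + (3)·β' = -4.577747; -4.577747 ∉ [-0.3, 0.5) → out
#7 (4,19): internal coord 4 + (19)·β' = +0.340934; +0.340934 ∈ [-0.3, 0.5) → IN Λ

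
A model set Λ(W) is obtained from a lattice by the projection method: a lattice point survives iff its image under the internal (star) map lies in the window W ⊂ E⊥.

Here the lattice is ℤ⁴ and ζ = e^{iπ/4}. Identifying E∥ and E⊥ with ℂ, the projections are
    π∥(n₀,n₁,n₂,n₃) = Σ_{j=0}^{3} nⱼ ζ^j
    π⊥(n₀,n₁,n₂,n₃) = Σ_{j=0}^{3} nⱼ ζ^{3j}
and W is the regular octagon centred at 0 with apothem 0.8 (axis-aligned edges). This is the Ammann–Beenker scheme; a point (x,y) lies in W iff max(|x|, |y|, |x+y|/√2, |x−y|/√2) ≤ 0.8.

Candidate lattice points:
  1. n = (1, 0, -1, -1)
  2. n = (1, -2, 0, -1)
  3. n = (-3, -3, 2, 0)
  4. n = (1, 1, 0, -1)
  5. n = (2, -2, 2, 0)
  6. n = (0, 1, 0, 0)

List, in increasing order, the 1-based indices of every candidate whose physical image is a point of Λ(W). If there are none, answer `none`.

1, 4

Internal map: ζ^{3j} for j=0..3 gives (1,0), (−√2/2,√2/2), (0,−1), (√2/2,√2/2).
candidate 1: n = (1, 0, -1, -1) → π⊥ ≈ (+0.292893, +0.292893); max(|x|,|y|,|x±y|/√2) = 0.414214 ≤ 0.8 ⇒ ∈ W
candidate 2: n = (1, -2, 0, -1) → π⊥ ≈ (+1.707107, -2.121320); max(|x|,|y|,|x±y|/√2) = 2.707107 > 0.8 ⇒ ∉ W
candidate 3: n = (-3, -3, 2, 0) → π⊥ ≈ (-0.878680, -4.121320); max(|x|,|y|,|x±y|/√2) = 4.121320 > 0.8 ⇒ ∉ W
candidate 4: n = (1, 1, 0, -1) → π⊥ ≈ (-0.414214, +0.000000); max(|x|,|y|,|x±y|/√2) = 0.414214 ≤ 0.8 ⇒ ∈ W
candidate 5: n = (2, -2, 2, 0) → π⊥ ≈ (+3.414214, -3.414214); max(|x|,|y|,|x±y|/√2) = 4.828427 > 0.8 ⇒ ∉ W
candidate 6: n = (0, 1, 0, 0) → π⊥ ≈ (-0.707107, +0.707107); max(|x|,|y|,|x±y|/√2) = 1.000000 > 0.8 ⇒ ∉ W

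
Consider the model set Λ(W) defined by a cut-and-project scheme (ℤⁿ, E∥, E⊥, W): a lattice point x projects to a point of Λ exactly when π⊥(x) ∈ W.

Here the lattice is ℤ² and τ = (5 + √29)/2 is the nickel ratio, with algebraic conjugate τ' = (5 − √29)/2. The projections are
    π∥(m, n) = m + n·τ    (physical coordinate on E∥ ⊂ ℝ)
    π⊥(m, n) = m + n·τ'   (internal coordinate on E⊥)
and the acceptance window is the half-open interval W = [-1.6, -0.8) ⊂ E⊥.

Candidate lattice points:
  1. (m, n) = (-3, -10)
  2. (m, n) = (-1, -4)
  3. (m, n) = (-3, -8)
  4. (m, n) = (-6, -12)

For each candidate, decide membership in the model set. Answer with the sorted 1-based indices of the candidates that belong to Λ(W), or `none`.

1, 3

Numerically τ ≈ 5.19258 and τ' = −1/τ ≈ -0.19258.
[1] lift (-3,-10): star map gives -1.07418; window check -1.6 ≤ -1.07418 < -0.8 is true → IN Λ
[2] lift (-1,-4): star map gives -0.22967; window check -1.6 ≤ -0.22967 < -0.8 is false → out
[3] lift (-3,-8): star map gives -1.45934; window check -1.6 ≤ -1.45934 < -0.8 is true → IN Λ
[4] lift (-6,-12): star map gives -3.68901; window check -1.6 ≤ -3.68901 < -0.8 is false → out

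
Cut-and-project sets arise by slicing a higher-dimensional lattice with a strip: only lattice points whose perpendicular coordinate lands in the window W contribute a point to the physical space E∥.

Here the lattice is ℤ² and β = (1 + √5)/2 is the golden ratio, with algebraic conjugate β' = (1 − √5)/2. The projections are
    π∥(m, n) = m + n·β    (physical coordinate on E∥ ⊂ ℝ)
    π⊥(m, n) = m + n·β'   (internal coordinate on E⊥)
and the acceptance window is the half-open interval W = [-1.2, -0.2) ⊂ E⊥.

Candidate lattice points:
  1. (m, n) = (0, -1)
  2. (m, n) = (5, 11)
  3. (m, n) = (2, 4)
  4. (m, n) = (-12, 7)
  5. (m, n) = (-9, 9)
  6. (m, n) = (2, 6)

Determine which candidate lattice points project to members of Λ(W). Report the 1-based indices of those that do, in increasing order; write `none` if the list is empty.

3

Compute β' = (1−√5)/2 = -0.6180, so π⊥(m,n) = m -0.6180·n.
[1] lift (0,-1): star map gives 0.6180; window check -1.2 ≤ 0.6180 < -0.2 is false → out
[2] lift (5,11): star map gives -1.7984; window check -1.2 ≤ -1.7984 < -0.2 is false → out
[3] lift (2,4): star map gives -0.4721; window check -1.2 ≤ -0.4721 < -0.2 is true → IN Λ
[4] lift (-12,7): star map gives -16.3262; window check -1.2 ≤ -16.3262 < -0.2 is false → out
[5] lift (-9,9): star map gives -14.5623; window check -1.2 ≤ -14.5623 < -0.2 is false → out
[6] lift (2,6): star map gives -1.7082; window check -1.2 ≤ -1.7082 < -0.2 is false → out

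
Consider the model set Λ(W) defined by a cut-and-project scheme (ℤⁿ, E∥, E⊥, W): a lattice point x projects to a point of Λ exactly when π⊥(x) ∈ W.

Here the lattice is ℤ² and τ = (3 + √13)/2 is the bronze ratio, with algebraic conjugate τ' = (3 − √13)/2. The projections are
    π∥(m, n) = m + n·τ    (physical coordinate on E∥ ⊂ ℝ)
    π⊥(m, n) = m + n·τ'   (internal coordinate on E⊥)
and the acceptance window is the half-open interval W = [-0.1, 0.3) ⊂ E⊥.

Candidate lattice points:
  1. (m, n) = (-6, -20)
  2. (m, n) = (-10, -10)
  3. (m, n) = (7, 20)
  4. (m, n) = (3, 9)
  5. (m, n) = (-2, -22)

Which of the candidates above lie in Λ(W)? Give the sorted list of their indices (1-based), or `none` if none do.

1, 4

Compute τ' = (3−√13)/2 = -0.3028, so π⊥(m,n) = m -0.3028·n.
[1] lift (-6,-20): star map gives 0.0555; window check -0.1 ≤ 0.0555 < 0.3 is true → IN Λ
[2] lift (-10,-10): star map gives -6.9722; window check -0.1 ≤ -6.9722 < 0.3 is false → out
[3] lift (7,20): star map gives 0.9445; window check -0.1 ≤ 0.9445 < 0.3 is false → out
[4] lift (3,9): star map gives 0.2750; window check -0.1 ≤ 0.2750 < 0.3 is true → IN Λ
[5] lift (-2,-22): star map gives 4.6611; window check -0.1 ≤ 4.6611 < 0.3 is false → out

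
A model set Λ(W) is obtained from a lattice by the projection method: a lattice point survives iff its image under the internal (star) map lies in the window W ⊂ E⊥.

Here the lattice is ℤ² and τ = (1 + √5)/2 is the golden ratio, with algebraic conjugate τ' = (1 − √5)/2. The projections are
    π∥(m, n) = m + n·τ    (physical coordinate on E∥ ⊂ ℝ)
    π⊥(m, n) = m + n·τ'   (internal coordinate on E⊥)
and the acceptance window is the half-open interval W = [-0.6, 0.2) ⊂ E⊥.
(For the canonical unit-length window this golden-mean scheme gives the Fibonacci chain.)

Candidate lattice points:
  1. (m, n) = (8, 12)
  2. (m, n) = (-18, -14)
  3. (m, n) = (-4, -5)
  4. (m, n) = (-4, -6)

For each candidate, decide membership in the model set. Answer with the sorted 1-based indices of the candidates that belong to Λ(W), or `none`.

4

τ' = (1−√5)/2 ≈ -0.61803.
candidate 1: (m,n)=(8,12) → π∥ = 8+12·τ ≈ 27.41641, π⊥ = 8+12·τ' ≈ 0.58359 ∉ [-0.6, 0.2) ⇒ out
candidate 2: (m,n)=(-18,-14) → π∥ = -18-14·τ ≈ -40.65248, π⊥ = -18-14·τ' ≈ -9.34752 ∉ [-0.6, 0.2) ⇒ out
candidate 3: (m,n)=(-4,-5) → π∥ = -4-5·τ ≈ -12.09017, π⊥ = -4-5·τ' ≈ -0.90983 ∉ [-0.6, 0.2) ⇒ out
candidate 4: (m,n)=(-4,-6) → π∥ = -4-6·τ ≈ -13.70820, π⊥ = -4-6·τ' ≈ -0.29180 ∈ [-0.6, 0.2) ⇒ IN Λ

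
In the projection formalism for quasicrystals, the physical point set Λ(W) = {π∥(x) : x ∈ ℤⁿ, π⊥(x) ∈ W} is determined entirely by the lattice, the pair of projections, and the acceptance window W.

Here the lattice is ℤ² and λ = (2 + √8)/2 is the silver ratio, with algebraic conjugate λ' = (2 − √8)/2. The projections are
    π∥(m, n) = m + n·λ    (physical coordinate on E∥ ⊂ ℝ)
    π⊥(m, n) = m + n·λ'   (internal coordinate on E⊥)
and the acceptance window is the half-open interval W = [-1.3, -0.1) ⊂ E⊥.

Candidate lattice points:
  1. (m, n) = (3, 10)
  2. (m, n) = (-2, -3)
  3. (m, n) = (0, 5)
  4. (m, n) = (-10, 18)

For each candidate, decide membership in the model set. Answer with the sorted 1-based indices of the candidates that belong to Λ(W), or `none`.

1, 2

Numerically λ ≈ 2.4142 and λ' = −1/λ ≈ -0.4142.
candidate 1: (m,n)=(3,10) → π∥ = 3+10·λ ≈ 27.1421, π⊥ = 3+10·λ' ≈ -1.1421 ∈ [-1.3, -0.1) ⇒ IN Λ
candidate 2: (m,n)=(-2,-3) → π∥ = -2-3·λ ≈ -9.2426, π⊥ = -2-3·λ' ≈ -0.7574 ∈ [-1.3, -0.1) ⇒ IN Λ
candidate 3: (m,n)=(0,5) → π∥ = 0+5·λ ≈ 12.0711, π⊥ = 0+5·λ' ≈ -2.0711 ∉ [-1.3, -0.1) ⇒ out
candidate 4: (m,n)=(-10,18) → π∥ = -10+18·λ ≈ 33.4558, π⊥ = -10+18·λ' ≈ -17.4558 ∉ [-1.3, -0.1) ⇒ out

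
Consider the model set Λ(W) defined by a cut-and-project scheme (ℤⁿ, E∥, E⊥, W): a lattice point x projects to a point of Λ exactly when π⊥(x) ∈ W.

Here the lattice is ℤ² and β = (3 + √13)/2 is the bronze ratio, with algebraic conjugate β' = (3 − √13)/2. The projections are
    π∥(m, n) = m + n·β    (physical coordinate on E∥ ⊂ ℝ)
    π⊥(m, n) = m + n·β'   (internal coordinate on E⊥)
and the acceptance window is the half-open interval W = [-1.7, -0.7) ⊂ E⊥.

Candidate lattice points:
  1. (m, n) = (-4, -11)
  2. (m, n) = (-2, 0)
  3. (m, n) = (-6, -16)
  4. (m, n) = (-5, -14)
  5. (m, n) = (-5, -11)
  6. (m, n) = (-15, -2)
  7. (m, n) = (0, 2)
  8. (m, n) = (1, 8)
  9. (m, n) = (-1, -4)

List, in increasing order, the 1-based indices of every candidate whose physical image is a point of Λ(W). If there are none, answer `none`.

β' = (3−√13)/2 ≈ -0.30278.
[1] lift (-4,-11): star map gives -0.66947; window check -1.7 ≤ -0.66947 < -0.7 is false → out
[2] lift (-2,0): star map gives -2.00000; window check -1.7 ≤ -2.00000 < -0.7 is false → out
[3] lift (-6,-16): star map gives -1.15559; window check -1.7 ≤ -1.15559 < -0.7 is true → IN Λ
[4] lift (-5,-14): star map gives -0.76114; window check -1.7 ≤ -0.76114 < -0.7 is true → IN Λ
[5] lift (-5,-11): star map gives -1.66947; window check -1.7 ≤ -1.66947 < -0.7 is true → IN Λ
[6] lift (-15,-2): star map gives -14.39445; window check -1.7 ≤ -14.39445 < -0.7 is false → out
[7] lift (0,2): star map gives -0.60555; window check -1.7 ≤ -0.60555 < -0.7 is false → out
[8] lift (1,8): star map gives -1.42221; window check -1.7 ≤ -1.42221 < -0.7 is true → IN Λ
[9] lift (-1,-4): star map gives 0.21110; window check -1.7 ≤ 0.21110 < -0.7 is false → out

3, 4, 5, 8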